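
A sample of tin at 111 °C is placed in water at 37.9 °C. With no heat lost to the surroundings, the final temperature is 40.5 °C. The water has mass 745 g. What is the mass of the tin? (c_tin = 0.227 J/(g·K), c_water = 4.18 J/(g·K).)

m ≈ 506 g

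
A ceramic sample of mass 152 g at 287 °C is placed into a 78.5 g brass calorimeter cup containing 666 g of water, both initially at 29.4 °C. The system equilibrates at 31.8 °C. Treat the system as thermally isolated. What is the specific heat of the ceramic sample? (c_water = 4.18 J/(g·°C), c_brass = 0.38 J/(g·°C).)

c ≈ 0.174 J/(g·°C)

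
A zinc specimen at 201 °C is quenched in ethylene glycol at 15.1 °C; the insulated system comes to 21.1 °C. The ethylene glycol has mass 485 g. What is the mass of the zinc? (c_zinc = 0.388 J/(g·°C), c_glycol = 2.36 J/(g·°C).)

Let T be the final temperature. ΣQ_i = 0:
m·0.388·(21.1 − 201) + 485·2.36·(21.1 − 15.1) = 0
-69.8 m = -6867.6
m = -6867.6/-69.8 ≈ 98.39 g

m ≈ 98.4 g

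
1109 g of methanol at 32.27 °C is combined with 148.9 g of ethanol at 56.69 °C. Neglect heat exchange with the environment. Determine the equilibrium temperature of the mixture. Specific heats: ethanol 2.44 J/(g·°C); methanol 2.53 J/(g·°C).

Energy conservation, ΣQ = 0:
148.9·2.44·(T − 56.69) + 1109·2.53·(T − 32.27) = 0
(363.32 + 2805.8) T = 363.32·56.69 + 2805.8·32.27
T = 111139/3169.1 ≈ 35.07 °C

T_f ≈ 35.1 °C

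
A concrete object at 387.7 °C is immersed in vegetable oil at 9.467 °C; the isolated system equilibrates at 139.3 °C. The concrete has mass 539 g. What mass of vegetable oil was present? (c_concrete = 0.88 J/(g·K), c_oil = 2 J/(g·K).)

m ≈ 454 g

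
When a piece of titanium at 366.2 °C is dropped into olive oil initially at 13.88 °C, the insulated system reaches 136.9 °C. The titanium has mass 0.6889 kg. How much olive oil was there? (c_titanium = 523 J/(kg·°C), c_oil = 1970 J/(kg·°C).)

m ≈ 0.341 kg

Energy conservation, ΣQ = 0:
0.6889×523×(136.9 − 366.2) + m×1970×(136.9 − 13.88) = 0
242349 m = 82616
m = 82616/242349 ≈ 0.3409 kg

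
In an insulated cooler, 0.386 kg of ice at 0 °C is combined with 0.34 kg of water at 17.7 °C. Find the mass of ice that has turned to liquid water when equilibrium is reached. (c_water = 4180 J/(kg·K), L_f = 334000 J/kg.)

Cooling the water to 0 °C releases 0.34×4180×17.7 = 25155 J.
Fully melting the ice requires m_ice L_f = 0.386×334000 = 128924 J.
That's not enough to melt it all — equilibrium is at 0 °C with ice remaining.
m_melt = 25155 / L_f = 0.07532 kg.

m_melted ≈ 0.0753 kg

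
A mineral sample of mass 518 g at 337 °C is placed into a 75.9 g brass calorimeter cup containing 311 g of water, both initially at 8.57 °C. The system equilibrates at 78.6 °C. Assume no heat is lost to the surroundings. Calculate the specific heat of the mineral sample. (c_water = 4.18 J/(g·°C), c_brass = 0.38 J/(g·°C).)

c ≈ 0.695 J/(g·°C)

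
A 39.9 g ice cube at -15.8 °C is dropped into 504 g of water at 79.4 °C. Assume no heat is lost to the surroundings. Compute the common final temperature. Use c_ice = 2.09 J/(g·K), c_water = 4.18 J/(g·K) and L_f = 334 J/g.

Sum of m c ΔT and latent-heat terms is zero:
ice -15.8→0 °C: 39.9·2.09·15.8 = 1317.6
  melt ice: 39.9·334 = 13327
  warm the meltwater: 166.78 T
  water cools: 504·4.18·(T − 79.4) = 2106.7(T − 79.4)
2273.5 T = 167274 − 14644 = 152629
T ≈ 67.13 °C — above 0 °C, consistent with complete melting.

T_f ≈ 67.1 °C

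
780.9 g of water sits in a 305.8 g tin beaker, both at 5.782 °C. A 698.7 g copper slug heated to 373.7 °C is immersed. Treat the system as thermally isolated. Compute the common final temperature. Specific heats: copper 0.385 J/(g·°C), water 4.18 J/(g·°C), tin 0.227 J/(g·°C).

T_f ≈ 33.3 °C

T_f = Σ m_i c_i T_i / Σ m_i c_i:
T_f = (269*373.7 + 3264.2*5.782 + 69.42*5.782) / (269 + 3264.2 + 69.42)
    = 119800 / 3602.6 ≈ 33.25 °C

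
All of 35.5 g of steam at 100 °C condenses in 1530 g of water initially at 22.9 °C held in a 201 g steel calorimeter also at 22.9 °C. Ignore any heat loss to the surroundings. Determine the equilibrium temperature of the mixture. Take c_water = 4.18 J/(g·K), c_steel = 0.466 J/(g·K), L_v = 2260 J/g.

T_f ≈ 36.7 °C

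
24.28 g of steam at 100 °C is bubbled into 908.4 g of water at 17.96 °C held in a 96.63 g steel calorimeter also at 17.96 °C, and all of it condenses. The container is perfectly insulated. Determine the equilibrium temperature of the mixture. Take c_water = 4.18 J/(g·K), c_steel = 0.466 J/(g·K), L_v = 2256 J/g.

T_f ≈ 34.0 °C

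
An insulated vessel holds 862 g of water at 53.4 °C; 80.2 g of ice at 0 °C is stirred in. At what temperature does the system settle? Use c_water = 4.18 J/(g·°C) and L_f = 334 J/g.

T_f ≈ 42.1 °C

Energy balance with sensible and latent terms:
latent heat to melt: 80.2×334 = 26787; warm the meltwater: 335.24 T; water: 3603.2(T − 53.4)
3938.4 T = 192409 − 26787 = 165622
T ≈ 42.05 °C (positive, so assuming full melt was valid).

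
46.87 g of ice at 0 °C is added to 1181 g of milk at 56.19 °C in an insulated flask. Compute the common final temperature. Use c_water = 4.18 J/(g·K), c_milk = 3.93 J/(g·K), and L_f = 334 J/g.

T_f ≈ 50.7 °C

Conservation of energy gives ΣQ = 0:
latent heat to melt: 46.87×334 = 15655; warm the meltwater: 195.92 T; milk cools: 1181×3.93×(T − 56.19) = 4641.3(T − 56.19)
4837.2 T = 260796 − 15655 = 245142
T ≈ 50.68 °C — above 0 °C, consistent with complete melting.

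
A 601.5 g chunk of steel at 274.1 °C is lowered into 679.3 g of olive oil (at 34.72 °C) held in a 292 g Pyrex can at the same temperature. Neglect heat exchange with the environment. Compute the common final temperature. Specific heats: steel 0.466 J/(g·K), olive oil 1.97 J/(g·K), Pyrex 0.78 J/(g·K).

T_f ≈ 71.1 °C

T_f is the heat-capacity-weighted average of the initial temperatures:
T_f = (280.3×274.1 + 1338.2×34.72 + 227.76×34.72) / (280.3 + 1338.2 + 227.76)
    = 131201 / 1846.3 ≈ 71.06 °C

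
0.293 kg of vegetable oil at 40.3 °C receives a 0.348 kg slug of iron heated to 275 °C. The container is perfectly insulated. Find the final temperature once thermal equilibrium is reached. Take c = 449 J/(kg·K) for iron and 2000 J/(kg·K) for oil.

T_f is the heat-capacity-weighted average of the initial temperatures:
T_f = (156.25*275 + 586*40.3) / (156.25 + 586)
    = 66585 / 742.25 ≈ 89.71 °C

T_f ≈ 89.7 °C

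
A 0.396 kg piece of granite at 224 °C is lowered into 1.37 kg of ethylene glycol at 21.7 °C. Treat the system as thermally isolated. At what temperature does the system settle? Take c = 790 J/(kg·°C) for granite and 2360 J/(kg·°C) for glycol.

T_f ≈ 39.5 °C

T_f = Σ m_i c_i T_i / Σ m_i c_i:
T_f = (312.84·224 + 3233.2·21.7) / (312.84 + 3233.2)
    = 140237 / 3546 ≈ 39.55 °C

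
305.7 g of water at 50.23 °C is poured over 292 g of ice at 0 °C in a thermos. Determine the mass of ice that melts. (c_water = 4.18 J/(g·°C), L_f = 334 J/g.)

Cooling the water to 0 °C releases 305.7×4.18×50.23 = 64185 J.
Fully melting the ice requires m_ice L_f = 292×334 = 97528 J.
64185 J < 97528 J, so only part of the ice melts and the system sits at 0 °C.
m_melted×334 = 64185  ⇒  m_melted ≈ 192.2 g.

m_melted ≈ 192 g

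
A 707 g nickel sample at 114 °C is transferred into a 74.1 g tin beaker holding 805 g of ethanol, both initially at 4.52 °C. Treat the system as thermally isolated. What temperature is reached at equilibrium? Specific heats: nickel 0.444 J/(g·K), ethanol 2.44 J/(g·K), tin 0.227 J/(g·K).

Conservation of energy gives ΣQ = 0:
707*0.444*(T − 114) + 805*2.44*(T − 4.52) + 74.1*0.227*(T − 4.52) = 0
313.91(T − 114) + 1964.2(T − 4.52) + 16.82(T − 4.52) = 0
2294.9 T = 44740
T = 44740/2294.9 ≈ 19.50 °C

T_f ≈ 19.5 °C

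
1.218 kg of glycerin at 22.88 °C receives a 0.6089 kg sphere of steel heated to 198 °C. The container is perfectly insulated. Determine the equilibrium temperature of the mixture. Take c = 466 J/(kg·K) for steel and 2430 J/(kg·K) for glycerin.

Taking heat into each body as positive, Σ m c ΔT = 0:
0.6089×466×(T − 198) + 1.218×2430×(T − 22.88) = 0
283.75(T − 198) + 2959.7(T − 22.88) = 0
(283.75 + 2959.7) T = 283.75×198 + 2959.7×22.88
T ≈ 38.20 °C

T_f ≈ 38.2 °C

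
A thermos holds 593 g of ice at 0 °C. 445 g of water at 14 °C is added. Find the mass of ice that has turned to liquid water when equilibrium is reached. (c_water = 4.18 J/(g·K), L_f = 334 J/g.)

m_melted ≈ 78 g

Cooling the water to 0 °C releases 445×4.18×14 = 26041 J.
To melt every bit of ice: 593×334 = 198062 J.
Since 26041 < 198062 J, not all the ice melts; equilibrium is at 0 °C.
m_melted×334 = 26041  ⇒  m_melted ≈ 77.97 g.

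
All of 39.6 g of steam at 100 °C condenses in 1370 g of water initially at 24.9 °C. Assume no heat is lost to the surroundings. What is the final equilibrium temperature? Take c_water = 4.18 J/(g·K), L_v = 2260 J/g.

T_f ≈ 42.2 °C

Energy conservation, ΣQ = 0:
latent heat released on condensation: 39.6·2260 = 89496; condensed water 100 °C→T: 165.53(T − 100); water warms: 1370·4.18·(T − 24.9) = 5726.6(T − 24.9)
5892.1 T = 89496 + 16553 + 142592 = 248641
T ≈ 42.20 °C — below 100 °C, confirming all the steam condensed.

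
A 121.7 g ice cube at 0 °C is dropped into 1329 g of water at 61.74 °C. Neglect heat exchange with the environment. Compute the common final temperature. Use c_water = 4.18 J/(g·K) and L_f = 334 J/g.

T_f ≈ 49.9 °C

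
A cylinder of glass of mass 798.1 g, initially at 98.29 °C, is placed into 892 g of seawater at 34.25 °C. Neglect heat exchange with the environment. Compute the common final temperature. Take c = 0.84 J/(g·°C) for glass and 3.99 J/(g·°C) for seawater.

Let T be the final temperature. ΣQ_i = 0:
798.1·0.84·(T − 98.29) + 892·3.99·(T − 34.25) = 0
(670.4 + 3559.1) T = 670.4·98.29 + 3559.1·34.25
T ≈ 44.40 °C

T_f ≈ 44.4 °C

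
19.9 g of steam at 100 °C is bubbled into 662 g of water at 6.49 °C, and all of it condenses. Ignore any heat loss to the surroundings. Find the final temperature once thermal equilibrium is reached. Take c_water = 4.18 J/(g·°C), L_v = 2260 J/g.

T_f ≈ 25.0 °C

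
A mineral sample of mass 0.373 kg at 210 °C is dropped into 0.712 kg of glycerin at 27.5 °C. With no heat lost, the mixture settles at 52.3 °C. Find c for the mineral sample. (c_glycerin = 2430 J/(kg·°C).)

c ≈ 729 J/(kg·°C)

Energy conservation, ΣQ = 0:
0.373×c×(52.3 − 210) + 0.712×2430×(52.3 − 27.5) = 0
-58.82 c = -42908
c = -42908/-58.82 ≈ 729.5 J/(kg·°C)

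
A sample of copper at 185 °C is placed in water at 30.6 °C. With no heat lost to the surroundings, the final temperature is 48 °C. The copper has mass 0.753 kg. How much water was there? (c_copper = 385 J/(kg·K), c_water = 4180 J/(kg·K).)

m ≈ 0.546 kg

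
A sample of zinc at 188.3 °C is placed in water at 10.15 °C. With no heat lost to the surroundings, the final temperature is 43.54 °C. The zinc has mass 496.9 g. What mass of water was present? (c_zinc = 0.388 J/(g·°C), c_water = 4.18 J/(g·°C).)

m ≈ 200 g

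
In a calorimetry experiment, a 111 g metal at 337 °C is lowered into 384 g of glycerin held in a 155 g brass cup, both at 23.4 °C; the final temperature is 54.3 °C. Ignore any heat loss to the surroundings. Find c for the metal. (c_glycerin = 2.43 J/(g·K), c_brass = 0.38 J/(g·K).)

c ≈ 0.977 J/(g·K)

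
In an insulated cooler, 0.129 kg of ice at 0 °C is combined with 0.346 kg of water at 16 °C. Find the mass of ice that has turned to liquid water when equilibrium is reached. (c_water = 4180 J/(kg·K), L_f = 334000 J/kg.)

Heat available from the water dropping to 0 °C: 0.346·4180·16 = 23140 J.
To melt every bit of ice: 0.129·334000 = 43086 J.
Since 23140 < 43086 J, not all the ice melts; equilibrium is at 0 °C.
Mass melted = 23140/334000 ≈ 0.06928 kg.

m_melted ≈ 0.0693 kg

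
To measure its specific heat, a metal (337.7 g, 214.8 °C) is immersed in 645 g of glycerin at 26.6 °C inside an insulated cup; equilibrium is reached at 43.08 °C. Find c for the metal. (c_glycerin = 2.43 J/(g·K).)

c ≈ 0.445 J/(g·K)

m_s c (T_s − T_f) = m_glycerin c_glycerin (T_f − T_0):
337.7×c×(214.8 − 43.08) = 645×2.43×(43.08 − 26.6)
57990 c = 25830  ⇒  c ≈ 0.4454 J/(g·K)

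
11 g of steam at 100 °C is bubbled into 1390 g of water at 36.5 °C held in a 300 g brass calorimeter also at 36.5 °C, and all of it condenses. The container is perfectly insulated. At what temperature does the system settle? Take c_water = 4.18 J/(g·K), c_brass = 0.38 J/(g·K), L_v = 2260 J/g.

Let T be the final temperature. ΣQ_i = 0:
latent heat released on condensation: 11×2260 = 24860; condensed water 100 °C→T: 45.98(T − 100); original water: 5810.2(T − 36.5); cup: 114(T − 36.5)
5970.2 T = 24860 + 4598 + 216233 = 245691
T ≈ 41.15 °C (< 100 °C, so full condensation is consistent).

T_f ≈ 41.2 °C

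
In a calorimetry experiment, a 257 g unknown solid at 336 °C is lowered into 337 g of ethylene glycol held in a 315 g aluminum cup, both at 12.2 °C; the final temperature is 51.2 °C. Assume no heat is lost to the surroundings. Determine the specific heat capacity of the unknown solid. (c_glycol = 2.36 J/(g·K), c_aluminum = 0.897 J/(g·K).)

Heat gained plus heat lost sum to zero:
257·c·(51.2 − 336) + 337·2.36·(51.2 − 12.2) + 315·0.897·(51.2 − 12.2) = 0
-73194 c = -42037
c = -42037/-73194 ≈ 0.5743 J/(g·K)

c ≈ 0.574 J/(g·K)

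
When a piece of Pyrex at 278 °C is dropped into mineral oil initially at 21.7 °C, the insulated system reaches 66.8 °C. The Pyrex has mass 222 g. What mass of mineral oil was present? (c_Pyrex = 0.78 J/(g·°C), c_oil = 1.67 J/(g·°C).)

m ≈ 486 g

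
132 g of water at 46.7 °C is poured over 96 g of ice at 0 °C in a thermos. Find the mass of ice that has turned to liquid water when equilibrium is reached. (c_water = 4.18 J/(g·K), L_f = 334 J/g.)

Heat available from the water dropping to 0 °C: 132×4.18×46.7 = 25767 J.
Melting all 96 g of ice would need 96×334 = 32064 J.
25767 J < 32064 J, so only part of the ice melts and the system sits at 0 °C.
m_melted×334 = 25767  ⇒  m_melted ≈ 77.15 g.

m_melted ≈ 77.1 g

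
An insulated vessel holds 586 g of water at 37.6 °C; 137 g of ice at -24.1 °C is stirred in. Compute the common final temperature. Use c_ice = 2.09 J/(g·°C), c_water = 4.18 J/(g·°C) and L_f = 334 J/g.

T_f ≈ 13.1 °C

Let T be the final temperature. ΣQ_i = 0:
warm ice to 0 °C: 137·2.09·(0 − (-24.1)) = 6900.6; latent heat to melt: 137·334 = 45758; warm the meltwater: 572.66 T; water: 2449.5(T − 37.6)
3022.1 T = 92100 − 52659 = 39442
T ≈ 13.05 °C. Since T > 0 °C, the all-ice-melts assumption holds.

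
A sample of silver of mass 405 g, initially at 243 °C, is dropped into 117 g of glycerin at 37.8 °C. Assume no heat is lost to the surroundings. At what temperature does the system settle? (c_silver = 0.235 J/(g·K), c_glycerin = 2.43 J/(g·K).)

Set heat shed by the hot body equal to heat absorbed by the cold body:
405*0.235*(243 − T) = 117*2.43*(T − 37.8)
95.17(243 − T) = 284.31(T − 37.8)
379.49 T = 33874  ⇒  T ≈ 89.26 °C

T_f ≈ 89.3 °C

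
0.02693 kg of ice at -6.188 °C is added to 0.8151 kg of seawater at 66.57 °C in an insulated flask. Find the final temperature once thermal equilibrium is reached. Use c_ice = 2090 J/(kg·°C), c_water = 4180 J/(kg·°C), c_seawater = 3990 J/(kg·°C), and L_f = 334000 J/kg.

Let T be the final temperature. ΣQ_i = 0:
ice -6.188→0 °C: 0.02693·2090·6.188 = 348.28; fusion: m_ice L_f = 0.02693·334000 = 8994.6; warm the meltwater: 112.57 T; seawater: 3252.2(T − 66.57)
3364.8 T = 216502 − 9342.9 = 207159
T ≈ 61.57 °C. Since T > 0 °C, the all-ice-melts assumption holds.

T_f ≈ 61.6 °C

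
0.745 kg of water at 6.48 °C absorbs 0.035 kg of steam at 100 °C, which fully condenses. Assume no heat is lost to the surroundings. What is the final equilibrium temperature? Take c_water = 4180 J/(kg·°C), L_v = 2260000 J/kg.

T_f ≈ 34.9 °C

Taking heat into each body as positive, Σ m c ΔT = 0:
steam→water at 100 °C releases m L_v = 0.035·2260000 = 79100
  condensed water 100 °C→T: 146.3(T − 100)
  original water: 3114.1(T − 6.48)
3260.4 T = 79100 + 14630 + 20179 = 113909
T ≈ 34.94 °C — below 100 °C, confirming all the steam condensed.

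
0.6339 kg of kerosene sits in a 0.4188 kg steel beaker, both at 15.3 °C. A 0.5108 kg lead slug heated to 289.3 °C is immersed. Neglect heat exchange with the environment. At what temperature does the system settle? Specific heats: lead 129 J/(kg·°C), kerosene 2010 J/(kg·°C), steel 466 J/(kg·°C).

Energy conservation, ΣQ = 0:
0.5108*129*(T − 289.3) + 0.6339*2010*(T − 15.3) + 0.4188*466*(T − 15.3) = 0
65.89(T − 289.3) + 1274.1(T − 15.3) + 195.16(T − 15.3) = 0
1535.2 T = 41543
T = 41543/1535.2 ≈ 27.06 °C

T_f ≈ 27.1 °C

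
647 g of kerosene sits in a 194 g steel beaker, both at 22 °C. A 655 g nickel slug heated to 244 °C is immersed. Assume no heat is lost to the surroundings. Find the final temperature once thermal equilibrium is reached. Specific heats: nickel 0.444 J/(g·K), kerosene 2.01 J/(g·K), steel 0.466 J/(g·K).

T_f ≈ 60.4 °C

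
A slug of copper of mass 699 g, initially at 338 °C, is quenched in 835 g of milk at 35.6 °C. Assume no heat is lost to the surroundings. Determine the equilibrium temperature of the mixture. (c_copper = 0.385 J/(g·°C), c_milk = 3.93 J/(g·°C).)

T_f ≈ 58.5 °C

T_f is the heat-capacity-weighted average of the initial temperatures:
T_f = (269.12*338 + 3281.6*35.6) / (269.12 + 3281.6)
    = 207784 / 3550.7 ≈ 58.52 °C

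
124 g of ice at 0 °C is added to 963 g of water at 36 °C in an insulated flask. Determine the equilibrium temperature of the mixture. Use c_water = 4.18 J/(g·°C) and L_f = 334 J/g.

T_f ≈ 22.8 °C

Taking heat into each body as positive, Σ m c ΔT = 0:
melt ice: 124×334 = 41416
  warm the meltwater: 518.32 T
  water: 4025.3(T − 36)
4543.7 T = 144912 − 41416 = 103496
T ≈ 22.78 °C. Since T > 0 °C, the all-ice-melts assumption holds.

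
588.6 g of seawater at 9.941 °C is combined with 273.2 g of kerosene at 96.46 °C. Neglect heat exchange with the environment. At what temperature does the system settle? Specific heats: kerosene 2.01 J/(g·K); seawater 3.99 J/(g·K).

Let T be the final temperature. ΣQ_i = 0:
273.2·2.01·(T − 96.46) + 588.6·3.99·(T − 9.941) = 0
(549.13 + 2348.5) T = 549.13·96.46 + 2348.5·9.941
T = 76316/2897.6 ≈ 26.34 °C

T_f ≈ 26.3 °C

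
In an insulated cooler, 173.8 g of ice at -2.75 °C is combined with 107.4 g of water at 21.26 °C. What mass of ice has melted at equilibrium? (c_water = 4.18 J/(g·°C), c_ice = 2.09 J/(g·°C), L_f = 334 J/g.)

Heat available from the water dropping to 0 °C: 107.4·4.18·21.26 = 9544.3 J.
Of that, 173.8·2.09·2.75 = 998.92 J goes to bring the ice to 0 °C, leaving 8545.4 J.
To melt every bit of ice: 173.8·334 = 58049 J.
8545.4 J < 58049 J, so only part of the ice melts and the system sits at 0 °C.
m_melted·334 = 8545.4  ⇒  m_melted ≈ 25.58 g.

m_melted ≈ 25.6 g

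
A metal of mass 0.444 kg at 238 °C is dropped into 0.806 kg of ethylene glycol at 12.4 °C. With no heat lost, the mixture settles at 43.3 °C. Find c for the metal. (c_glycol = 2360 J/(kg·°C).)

c ≈ 680 J/(kg·°C)

Setting the total heat transfer to zero:
0.444·c·(43.3 − 238) + 0.806·2360·(43.3 − 12.4) = 0
-86.45 c = -58777
c = -58777/-86.45 ≈ 679.9 J/(kg·°C)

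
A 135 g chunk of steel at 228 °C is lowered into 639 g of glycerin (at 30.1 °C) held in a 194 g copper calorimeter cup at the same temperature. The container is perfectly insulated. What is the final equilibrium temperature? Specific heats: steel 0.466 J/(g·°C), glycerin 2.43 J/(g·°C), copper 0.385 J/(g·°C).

T_f ≈ 37.5 °C

Net heat exchanged in the isolated system is zero:
135×0.466×(T − 228) + 639×2.43×(T − 30.1) + 194×0.385×(T − 30.1) = 0
62.91(T − 228) + 1552.8(T − 30.1) + 74.69(T − 30.1) = 0
(62.91 + 1552.8 + 74.69) T = 62.91×228 + 1552.8×30.1 + 74.69×30.1
T = 63330/1690.4 ≈ 37.47 °C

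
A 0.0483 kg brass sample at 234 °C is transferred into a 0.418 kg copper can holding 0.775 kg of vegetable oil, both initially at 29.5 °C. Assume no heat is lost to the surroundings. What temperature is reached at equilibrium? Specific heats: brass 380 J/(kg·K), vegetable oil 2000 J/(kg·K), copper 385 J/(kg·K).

T_f ≈ 31.7 °C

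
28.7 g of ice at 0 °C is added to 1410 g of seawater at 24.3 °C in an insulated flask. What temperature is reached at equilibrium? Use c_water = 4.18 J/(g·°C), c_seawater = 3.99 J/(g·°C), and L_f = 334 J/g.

T_f ≈ 22.1 °C

Let T be the final temperature. ΣQ_i = 0:
latent heat to melt: 28.7×334 = 9585.8
  meltwater 0→T: 28.7×4.18×T = 119.97 T
  seawater cools: 1410×3.99×(T − 24.3) = 5625.9(T − 24.3)
5745.9 T = 136709 − 9585.8 = 127124
T ≈ 22.12 °C — above 0 °C, consistent with complete melting.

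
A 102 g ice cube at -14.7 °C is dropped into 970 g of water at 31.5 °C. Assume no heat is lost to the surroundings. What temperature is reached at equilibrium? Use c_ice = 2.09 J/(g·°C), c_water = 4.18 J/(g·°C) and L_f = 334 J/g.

T_f ≈ 20.2 °C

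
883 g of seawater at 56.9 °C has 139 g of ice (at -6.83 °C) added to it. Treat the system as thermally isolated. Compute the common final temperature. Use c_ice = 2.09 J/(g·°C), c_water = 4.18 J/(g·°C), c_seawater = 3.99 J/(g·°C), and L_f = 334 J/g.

T_f ≈ 37.0 °C

Energy conservation, ΣQ = 0:
warm ice to 0 °C: 139·2.09·(0 − (-6.83)) = 1984.2; fusion: m_ice L_f = 139·334 = 46426; warm the meltwater: 581.02 T; seawater: 3523.2(T − 56.9)
4104.2 T = 200468 − 48410 = 152058
T ≈ 37.05 °C (positive, so assuming full melt was valid).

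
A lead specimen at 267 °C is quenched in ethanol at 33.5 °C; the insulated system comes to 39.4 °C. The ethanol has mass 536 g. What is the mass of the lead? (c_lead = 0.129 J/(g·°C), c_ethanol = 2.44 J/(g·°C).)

m ≈ 263 g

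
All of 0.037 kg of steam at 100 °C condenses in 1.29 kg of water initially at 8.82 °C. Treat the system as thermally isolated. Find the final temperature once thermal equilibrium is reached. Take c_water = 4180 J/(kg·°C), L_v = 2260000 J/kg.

Setting the total heat transfer to zero:
condense steam: −0.037×2260000 = −83620
  condensate cools 100→T: 0.037×4180×(T − 100) = 154.66(T − 100)
  original water: 5392.2(T − 8.82)
5546.9 T = 83620 + 15466 + 47559 = 146645
T ≈ 26.44 °C — below 100 °C, confirming all the steam condensed.

T_f ≈ 26.4 °C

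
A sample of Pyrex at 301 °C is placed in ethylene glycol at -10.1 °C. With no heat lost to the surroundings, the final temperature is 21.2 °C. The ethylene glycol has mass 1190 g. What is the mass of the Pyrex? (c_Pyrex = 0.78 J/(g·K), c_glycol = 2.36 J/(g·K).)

|Q_Pyrex| = |Q_glycol|:
m·0.78·(301 − 21.2) = 1190·2.36·(21.2 − (-10.1))
218.24 m = 87903  ⇒  m ≈ 402.8 g

m ≈ 403 g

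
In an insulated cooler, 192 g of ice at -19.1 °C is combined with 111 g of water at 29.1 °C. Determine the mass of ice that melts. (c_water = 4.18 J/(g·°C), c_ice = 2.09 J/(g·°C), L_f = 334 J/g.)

m_melted ≈ 17.5 g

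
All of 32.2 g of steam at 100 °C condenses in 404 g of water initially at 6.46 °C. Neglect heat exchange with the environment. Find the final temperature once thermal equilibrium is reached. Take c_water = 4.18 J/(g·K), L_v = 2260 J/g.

Conservation of energy gives ΣQ = 0:
latent heat released on condensation: 32.2·2260 = 72772
  condensate cools 100→T: 32.2·4.18·(T − 100) = 134.6(T − 100)
  water warms: 404·4.18·(T − 6.46) = 1688.7(T − 6.46)
1823.3 T = 72772 + 13460 + 10909 = 97141
T ≈ 53.28 °C (< 100 °C, so full condensation is consistent).

T_f ≈ 53.3 °C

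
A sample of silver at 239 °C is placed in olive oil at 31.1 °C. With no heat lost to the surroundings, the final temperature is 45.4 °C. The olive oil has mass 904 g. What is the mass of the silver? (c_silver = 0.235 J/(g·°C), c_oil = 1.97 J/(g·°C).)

|Q_silver| = |Q_oil|:
m·0.235·(239 − 45.4) = 904·1.97·(45.4 − 31.1)
45.5 m = 25467  ⇒  m ≈ 559.8 g

m ≈ 560 g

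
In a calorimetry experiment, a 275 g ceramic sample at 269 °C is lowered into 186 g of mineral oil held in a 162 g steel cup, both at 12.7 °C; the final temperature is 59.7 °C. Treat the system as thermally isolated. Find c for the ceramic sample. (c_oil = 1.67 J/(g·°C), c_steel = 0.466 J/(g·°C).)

Taking heat into each body as positive, Σ m c ΔT = 0:
275×c×(59.7 − 269) + 186×1.67×(59.7 − 12.7) + 162×0.466×(59.7 − 12.7) = 0
-57558 c = -18147
c = -18147/-57558 ≈ 0.3153 J/(g·°C)

c ≈ 0.315 J/(g·°C)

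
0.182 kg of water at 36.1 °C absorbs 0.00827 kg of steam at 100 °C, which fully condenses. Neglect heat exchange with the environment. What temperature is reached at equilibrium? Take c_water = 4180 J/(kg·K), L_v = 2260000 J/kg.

Net heat exchanged in the isolated system is zero:
condense steam: −0.00827·2260000 = −18690; condensate cools 100→T: 0.00827·4180·(T − 100) = 34.57(T − 100); original water: 760.76(T − 36.1)
795.33 T = 18690 + 3456.9 + 27463 = 49610
T ≈ 62.38 °C, under the boiling point, so the assumption holds.

T_f ≈ 62.4 °C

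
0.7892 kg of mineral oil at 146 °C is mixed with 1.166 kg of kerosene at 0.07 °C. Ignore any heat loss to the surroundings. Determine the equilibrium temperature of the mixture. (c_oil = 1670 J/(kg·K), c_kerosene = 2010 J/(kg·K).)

Taking heat into each body as positive, Σ m c ΔT = 0:
0.7892*1670*(T − 146) + 1.166*2010*(T − 0.07) = 0
1318(T − 146) + 2343.7(T − 0.07) = 0
(1318 + 2343.7) T = 1318*146 + 2343.7*0.07
T ≈ 52.60 °C

T_f ≈ 52.6 °C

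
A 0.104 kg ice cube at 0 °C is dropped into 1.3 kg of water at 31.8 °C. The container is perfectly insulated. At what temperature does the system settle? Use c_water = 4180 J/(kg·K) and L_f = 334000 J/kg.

Let T be the final temperature. ΣQ_i = 0:
melt ice: 0.104×334000 = 34736; warm the meltwater: 434.72 T; water cools: 1.3×4180×(T − 31.8) = 5434(T − 31.8)
5868.7 T = 172801 − 34736 = 138065
T ≈ 23.53 °C — above 0 °C, consistent with complete melting.

T_f ≈ 23.5 °C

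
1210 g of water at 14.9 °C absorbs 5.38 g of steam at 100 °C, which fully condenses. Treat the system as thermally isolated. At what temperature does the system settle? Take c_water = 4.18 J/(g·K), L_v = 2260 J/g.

Heat gained plus heat lost sum to zero:
condense steam: −5.38×2260 = −12159
  condensed water 100 °C→T: 22.49(T − 100)
  original water: 5057.8(T − 14.9)
5080.3 T = 12159 + 2248.8 + 75361 = 89769
T ≈ 17.67 °C, under the boiling point, so the assumption holds.

T_f ≈ 17.7 °C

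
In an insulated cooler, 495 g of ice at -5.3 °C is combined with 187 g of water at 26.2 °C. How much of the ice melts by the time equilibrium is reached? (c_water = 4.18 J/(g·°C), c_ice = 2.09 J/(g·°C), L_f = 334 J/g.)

Cooling the water to 0 °C releases 187·4.18·26.2 = 20479 J.
Of that, 495·2.09·5.3 = 5483.1 J goes to bring the ice to 0 °C, leaving 14996 J.
To melt every bit of ice: 495·334 = 165330 J.
Since 14996 < 165330 J, not all the ice melts; equilibrium is at 0 °C.
m_melted·334 = 14996  ⇒  m_melted ≈ 44.9 g.

m_melted ≈ 44.9 g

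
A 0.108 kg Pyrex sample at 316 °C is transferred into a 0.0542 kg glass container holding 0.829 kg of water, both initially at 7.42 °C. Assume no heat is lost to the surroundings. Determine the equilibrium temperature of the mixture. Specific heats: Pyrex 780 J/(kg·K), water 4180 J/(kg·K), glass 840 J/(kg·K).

T_f ≈ 14.7 °C

T_f is the heat-capacity-weighted average of the initial temperatures:
T_f = (84.24·316 + 3465.2·7.42 + 45.53·7.42) / (84.24 + 3465.2 + 45.53)
    = 52670 / 3595 ≈ 14.65 °C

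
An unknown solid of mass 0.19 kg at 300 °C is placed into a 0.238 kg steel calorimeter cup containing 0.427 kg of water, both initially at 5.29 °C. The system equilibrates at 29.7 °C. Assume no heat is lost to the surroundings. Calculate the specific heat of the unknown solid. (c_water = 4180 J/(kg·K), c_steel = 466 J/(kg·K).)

c ≈ 901 J/(kg·K)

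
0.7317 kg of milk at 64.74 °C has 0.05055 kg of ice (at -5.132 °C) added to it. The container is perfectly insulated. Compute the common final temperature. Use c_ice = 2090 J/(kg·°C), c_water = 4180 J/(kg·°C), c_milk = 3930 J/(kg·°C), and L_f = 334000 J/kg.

Energy conservation, ΣQ = 0:
warm ice to 0 °C: 0.05055·2090·(0 − (-5.132)) = 542.19; fusion: m_ice L_f = 0.05055·334000 = 16884; warm the meltwater: 211.3 T; milk cools: 0.7317·3930·(T − 64.74) = 2875.6(T − 64.74)
3086.9 T = 186165 − 17426 = 168739
T ≈ 54.66 °C (positive, so assuming full melt was valid).

T_f ≈ 54.7 °C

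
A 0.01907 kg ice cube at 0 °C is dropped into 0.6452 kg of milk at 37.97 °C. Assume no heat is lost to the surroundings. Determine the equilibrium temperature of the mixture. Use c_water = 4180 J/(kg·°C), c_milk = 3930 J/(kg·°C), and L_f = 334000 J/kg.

T_f ≈ 34.4 °C

Sum of m c ΔT and latent-heat terms is zero:
melt ice: 0.01907·334000 = 6369.4
  meltwater 0→T: 0.01907·4180·T = 79.71 T
  milk: 2535.6(T − 37.97)
2615.3 T = 96278 − 6369.4 = 89909
T ≈ 34.38 °C (positive, so assuming full melt was valid).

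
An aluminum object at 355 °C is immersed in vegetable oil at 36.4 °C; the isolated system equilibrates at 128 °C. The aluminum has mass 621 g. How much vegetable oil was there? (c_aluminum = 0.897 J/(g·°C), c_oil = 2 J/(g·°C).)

m ≈ 690 g

Heat lost by the aluminum = heat gained by the oil:
621×0.897×(355 − 128) = m×2×(128 − 36.4)
183.2 m = 126447  ⇒  m ≈ 690.2 g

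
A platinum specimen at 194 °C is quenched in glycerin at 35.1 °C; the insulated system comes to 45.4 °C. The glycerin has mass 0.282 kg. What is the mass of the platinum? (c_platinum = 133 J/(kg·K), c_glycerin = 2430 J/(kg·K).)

Heat gained plus heat lost sum to zero:
m·133·(45.4 − 194) + 0.282·2430·(45.4 − 35.1) = 0
-19764 m = -7058.2
m = -7058.2/-19764 ≈ 0.3571 kg

m ≈ 0.357 kg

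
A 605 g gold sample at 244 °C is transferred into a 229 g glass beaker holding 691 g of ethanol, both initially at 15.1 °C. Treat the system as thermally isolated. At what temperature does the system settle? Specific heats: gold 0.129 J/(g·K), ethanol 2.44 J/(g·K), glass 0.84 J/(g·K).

T_f = Σ m_i c_i T_i / Σ m_i c_i:
T_f = (78.05×244 + 1686×15.1 + 192.36×15.1) / (78.05 + 1686 + 192.36)
    = 47407 / 1956.4 ≈ 24.23 °C

T_f ≈ 24.2 °C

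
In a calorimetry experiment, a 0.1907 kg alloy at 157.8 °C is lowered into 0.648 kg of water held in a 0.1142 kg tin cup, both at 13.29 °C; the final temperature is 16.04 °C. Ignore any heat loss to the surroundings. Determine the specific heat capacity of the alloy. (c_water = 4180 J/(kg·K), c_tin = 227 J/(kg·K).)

c ≈ 278 J/(kg·K)

Conservation of energy gives ΣQ = 0:
0.1907×c×(16.04 − 157.8) + 0.648×4180×(16.04 − 13.29) + 0.1142×227×(16.04 − 13.29) = 0
-27.03 c = -7520
c = -7520/-27.03 ≈ 278.2 J/(kg·K)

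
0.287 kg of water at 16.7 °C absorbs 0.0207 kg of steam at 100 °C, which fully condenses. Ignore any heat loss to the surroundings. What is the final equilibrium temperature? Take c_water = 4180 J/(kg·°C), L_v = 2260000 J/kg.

T_f ≈ 58.7 °C

Energy balance with sensible and latent terms:
condense steam: −0.0207×2260000 = −46782; condensed water 100 °C→T: 86.53(T − 100); water warms: 0.287×4180×(T − 16.7) = 1199.7(T − 16.7)
1286.2 T = 46782 + 8652.6 + 20034 = 75469
T ≈ 58.68 °C (< 100 °C, so full condensation is consistent).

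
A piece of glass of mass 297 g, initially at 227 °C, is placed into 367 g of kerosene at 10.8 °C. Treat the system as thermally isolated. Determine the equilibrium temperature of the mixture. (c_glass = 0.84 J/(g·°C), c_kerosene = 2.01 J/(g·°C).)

T_f ≈ 65.4 °C

Energy conservation, ΣQ = 0:
297*0.84*(T − 227) + 367*2.01*(T − 10.8) = 0
249.48(T − 227) + 737.67(T − 10.8) = 0
(249.48 + 737.67) T = 249.48*227 + 737.67*10.8
T ≈ 65.44 °C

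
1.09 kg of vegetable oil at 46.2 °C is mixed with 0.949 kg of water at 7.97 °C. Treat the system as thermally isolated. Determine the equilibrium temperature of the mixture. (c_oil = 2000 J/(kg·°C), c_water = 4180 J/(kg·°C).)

Conservation of energy gives ΣQ = 0:
1.09*2000*(T − 46.2) + 0.949*4180*(T − 7.97) = 0
2180(T − 46.2) + 3966.8(T − 7.97) = 0
6146.8 T = 132332
T = 132332/6146.8 ≈ 21.53 °C

T_f ≈ 21.5 °C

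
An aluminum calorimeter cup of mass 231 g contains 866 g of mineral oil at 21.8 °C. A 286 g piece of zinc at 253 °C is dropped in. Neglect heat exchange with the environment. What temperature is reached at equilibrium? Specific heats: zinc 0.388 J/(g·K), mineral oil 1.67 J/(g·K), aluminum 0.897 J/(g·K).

T_f ≈ 36.3 °C

Taking heat into each body as positive, Σ m c ΔT = 0:
286·0.388·(T − 253) + 866·1.67·(T − 21.8) + 231·0.897·(T − 21.8) = 0
110.97(T − 253) + 1446.2(T − 21.8) + 207.21(T − 21.8) = 0
1764.4 T = 64120
T ≈ 36.34 °C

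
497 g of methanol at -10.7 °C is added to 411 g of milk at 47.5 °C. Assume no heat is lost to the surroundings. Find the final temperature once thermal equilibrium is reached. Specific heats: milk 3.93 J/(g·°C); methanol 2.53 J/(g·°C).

T_f ≈ 22.0 °C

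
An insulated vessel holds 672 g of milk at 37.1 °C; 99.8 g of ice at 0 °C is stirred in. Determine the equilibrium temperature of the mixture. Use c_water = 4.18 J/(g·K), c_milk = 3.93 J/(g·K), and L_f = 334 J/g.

Energy balance with sensible and latent terms:
fusion: m_ice L_f = 99.8×334 = 33333; warm the meltwater: 417.16 T; milk cools: 672×3.93×(T − 37.1) = 2641(T − 37.1)
3058.1 T = 97980 − 33333 = 64646
T ≈ 21.14 °C. Since T > 0 °C, the all-ice-melts assumption holds.

T_f ≈ 21.1 °C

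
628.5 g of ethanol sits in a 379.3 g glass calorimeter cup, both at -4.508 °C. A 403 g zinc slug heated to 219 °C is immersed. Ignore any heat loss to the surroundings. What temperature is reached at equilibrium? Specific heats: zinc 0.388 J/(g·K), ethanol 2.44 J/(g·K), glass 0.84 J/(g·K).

T_f ≈ 12.9 °C

Setting the total heat transfer to zero:
403·0.388·(T − 219) + 628.5·2.44·(T − (-4.508)) + 379.3·0.84·(T − (-4.508)) = 0
2008.5 T = 25894
T ≈ 12.89 °C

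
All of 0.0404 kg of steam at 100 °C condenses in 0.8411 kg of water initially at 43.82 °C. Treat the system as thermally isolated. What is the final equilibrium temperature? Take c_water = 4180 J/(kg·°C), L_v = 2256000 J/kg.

Energy conservation, ΣQ = 0:
steam→water at 100 °C releases m L_v = 0.0404·2256000 = 91142
  condensate cools 100→T: 0.0404·4180·(T − 100) = 168.87(T − 100)
  original water: 3515.8(T − 43.82)
3684.7 T = 91142 + 16887 + 154062 = 262092
T ≈ 71.13 °C, under the boiling point, so the assumption holds.

T_f ≈ 71.1 °C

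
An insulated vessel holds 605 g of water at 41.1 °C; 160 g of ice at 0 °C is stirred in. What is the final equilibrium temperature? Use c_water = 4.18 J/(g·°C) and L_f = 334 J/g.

Net heat exchanged in the isolated system is zero:
latent heat to melt: 160·334 = 53440
  warm the meltwater: 668.8 T
  water cools: 605·4.18·(T − 41.1) = 2528.9(T − 41.1)
3197.7 T = 103938 − 53440 = 50498
T ≈ 15.79 °C. Since T > 0 °C, the all-ice-melts assumption holds.

T_f ≈ 15.8 °C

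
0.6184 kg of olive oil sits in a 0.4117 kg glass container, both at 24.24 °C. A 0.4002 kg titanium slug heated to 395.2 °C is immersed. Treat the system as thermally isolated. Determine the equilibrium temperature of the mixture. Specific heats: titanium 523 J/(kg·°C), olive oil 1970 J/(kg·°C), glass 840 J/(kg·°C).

T_f ≈ 68.0 °C

Net heat exchanged in the isolated system is zero:
0.4002·523·(T − 395.2) + 0.6184·1970·(T − 24.24) + 0.4117·840·(T − 24.24) = 0
(209.3 + 1218.2 + 345.83) T = 209.3·395.2 + 1218.2·24.24 + 345.83·24.24
T ≈ 68.02 °C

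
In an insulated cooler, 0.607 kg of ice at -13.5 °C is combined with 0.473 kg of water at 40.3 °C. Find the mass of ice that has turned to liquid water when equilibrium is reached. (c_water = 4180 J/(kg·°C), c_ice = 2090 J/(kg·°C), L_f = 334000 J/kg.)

m_melted ≈ 0.187 kg

Water can give up m c ΔT = 0.473·4180·40.3 = 79679 J before reaching 0 °C.
Of that, 0.607·2090·13.5 = 17127 J goes to bring the ice to 0 °C, leaving 62552 J.
Fully melting the ice requires m_ice L_f = 0.607·334000 = 202738 J.
Since 62552 < 202738 J, not all the ice melts; equilibrium is at 0 °C.
m_melt = 62552 / L_f = 0.1873 kg.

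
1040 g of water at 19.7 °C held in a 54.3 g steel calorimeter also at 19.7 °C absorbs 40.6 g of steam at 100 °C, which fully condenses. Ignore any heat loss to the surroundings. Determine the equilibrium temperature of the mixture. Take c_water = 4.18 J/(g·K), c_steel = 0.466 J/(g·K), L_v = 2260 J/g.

T_f ≈ 42.9 °C

Net heat exchanged in the isolated system is zero:
condense steam: −40.6×2260 = −91756
  condensate cools 100→T: 40.6×4.18×(T − 100) = 169.71(T − 100)
  water warms: 1040×4.18×(T − 19.7) = 4347.2(T − 19.7)
  steel cup: 54.3×0.466×(T − 19.7) = 25.3(T − 19.7)
4542.2 T = 91756 + 16971 + 86138 = 194865
T ≈ 42.90 °C, under the boiling point, so the assumption holds.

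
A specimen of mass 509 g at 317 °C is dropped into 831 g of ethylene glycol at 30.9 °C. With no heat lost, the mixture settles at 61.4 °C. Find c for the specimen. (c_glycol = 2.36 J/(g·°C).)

c ≈ 0.46 J/(g·°C)

m_s c (T_s − T_f) = m_glycol c_glycol (T_f − T_0):
509×c×(317 − 61.4) = 831×2.36×(61.4 − 30.9)
130100 c = 59815  ⇒  c ≈ 0.4598 J/(g·°C)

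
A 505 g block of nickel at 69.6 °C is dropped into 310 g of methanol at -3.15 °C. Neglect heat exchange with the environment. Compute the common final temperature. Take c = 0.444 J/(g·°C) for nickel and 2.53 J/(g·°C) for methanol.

T_f ≈ 13.0 °C

Heat lost by the nickel equals heat gained by the methanol:
505*0.444*(69.6 − T) = 310*2.53*(T − (-3.15))
224.22(69.6 − T) = 784.3(T − (-3.15))
1008.5 T = 13135  ⇒  T ≈ 13.02 °C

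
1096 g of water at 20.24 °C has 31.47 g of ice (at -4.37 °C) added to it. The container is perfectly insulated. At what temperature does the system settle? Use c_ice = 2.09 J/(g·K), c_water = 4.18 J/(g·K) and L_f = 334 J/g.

Setting the total heat transfer to zero:
warm ice to 0 °C: 31.47×2.09×(0 − (-4.37)) = 287.42; latent heat to melt: 31.47×334 = 10511; meltwater 0→T: 31.47×4.18×T = 131.54 T; water cools: 1096×4.18×(T − 20.24) = 4581.3(T − 20.24)
4712.8 T = 92725 − 10798 = 81927
T ≈ 17.38 °C (positive, so assuming full melt was valid).

T_f ≈ 17.4 °C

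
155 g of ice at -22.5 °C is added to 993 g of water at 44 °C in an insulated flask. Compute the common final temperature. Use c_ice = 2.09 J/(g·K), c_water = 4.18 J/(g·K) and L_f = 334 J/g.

T_f ≈ 25.8 °C

Taking heat into each body as positive, Σ m c ΔT = 0:
ice -22.5→0 °C: 155·2.09·22.5 = 7288.9; latent heat to melt: 155·334 = 51770; warm the meltwater: 647.9 T; water cools: 993·4.18·(T − 44) = 4150.7(T − 44)
4798.6 T = 182633 − 59059 = 123574
T ≈ 25.75 °C. Since T > 0 °C, the all-ice-melts assumption holds.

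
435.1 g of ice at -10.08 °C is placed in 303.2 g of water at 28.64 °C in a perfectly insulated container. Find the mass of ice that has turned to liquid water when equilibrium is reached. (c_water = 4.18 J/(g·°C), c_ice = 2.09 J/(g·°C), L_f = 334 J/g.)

Heat available from the water dropping to 0 °C: 303.2×4.18×28.64 = 36298 J.
Of that, 435.1×2.09×10.08 = 9166.3 J goes to bring the ice to 0 °C, leaving 27131 J.
Fully melting the ice requires m_ice L_f = 435.1×334 = 145323 J.
That's not enough to melt it all — equilibrium is at 0 °C with ice remaining.
m_melted×334 = 27131  ⇒  m_melted ≈ 81.23 g.

m_melted ≈ 81.2 g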